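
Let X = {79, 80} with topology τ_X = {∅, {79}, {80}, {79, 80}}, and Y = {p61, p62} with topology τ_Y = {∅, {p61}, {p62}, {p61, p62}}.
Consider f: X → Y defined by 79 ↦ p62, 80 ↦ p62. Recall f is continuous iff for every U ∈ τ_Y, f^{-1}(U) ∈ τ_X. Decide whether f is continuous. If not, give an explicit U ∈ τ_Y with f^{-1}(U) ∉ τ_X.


f IS continuous.

Compute f^{-1}(U) for each U ∈ τ_Y:
  U = ∅: f^{-1}(U) = ∅ ∈ τ_X ✓.
  U = {p61}: f^{-1}(U) = ∅ ∈ τ_X ✓.
  U = {p62}: f^{-1}(U) = {79, 80} ∈ τ_X ✓.
  U = {p61, p62}: f^{-1}(U) = {79, 80} ∈ τ_X ✓.
Every preimage lies in τ_X, so f IS continuous.


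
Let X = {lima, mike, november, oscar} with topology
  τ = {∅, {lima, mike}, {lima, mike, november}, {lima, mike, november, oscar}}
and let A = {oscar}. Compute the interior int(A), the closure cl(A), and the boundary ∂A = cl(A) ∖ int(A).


int(A) = ∅, cl(A) = {oscar}, ∂A = {oscar}.

Closed sets in (X, τ) are complements of opens:
  closed(X, τ) = {∅, {oscar}, {november, oscar}, {lima, mike, november, oscar}}.
int(A) = ⋃ {U ∈ τ : U ⊆ A}. Opens contained in A: ∅.
Taking the union of these: int(A) = ∅.
cl(A) = ⋂ {C closed : A ⊆ C}. Closed sets containing A: {oscar}, {november, oscar}, {lima, mike, november, oscar}.
Intersecting these: cl(A) = {oscar}.
∂A = cl(A) ∖ int(A) = {oscar} ∖ ∅ = {oscar}.


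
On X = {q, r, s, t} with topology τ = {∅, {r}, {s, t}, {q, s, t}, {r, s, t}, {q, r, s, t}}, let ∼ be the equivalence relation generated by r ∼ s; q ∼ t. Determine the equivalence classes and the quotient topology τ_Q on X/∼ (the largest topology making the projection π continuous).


X/∼ = {[q=t], [r=s]}; |τ_Q| = 2.

Equivalence classes: [q=t], [r=s].
Quotient map π: X → X/∼ sends q ↦ [q=t], r ↦ [r=s], s ↦ [r=s], t ↦ [q=t].
For each subset V ⊆ X/∼, compute π^{-1}(V) ⊆ X and check whether π^{-1}(V) ∈ τ. V is open in τ_Q iff π^{-1}(V) ∈ τ.
  V = {}: π^{-1}(V) = ∅ ∈ τ ✓.
  V = {[q=t]}: π^{-1}(V) = {q, t} ∉ τ ✗.
  V = {[r=s]}: π^{-1}(V) = {r, s} ∉ τ ✗.
  V = {[q=t], [r=s]}: π^{-1}(V) = {q, r, s, t} ∈ τ ✓.
Open sets in the quotient: τ_Q = {{}, {[q=t], [r=s]}} (2 elements).


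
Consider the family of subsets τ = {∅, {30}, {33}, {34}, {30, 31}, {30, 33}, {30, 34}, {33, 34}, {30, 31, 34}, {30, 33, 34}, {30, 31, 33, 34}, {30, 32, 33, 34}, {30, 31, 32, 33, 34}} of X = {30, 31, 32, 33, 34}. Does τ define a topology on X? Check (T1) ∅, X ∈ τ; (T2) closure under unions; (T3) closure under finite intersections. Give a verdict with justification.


τ is NOT a topology on X.

Axiom (T1): ∅ ∈ τ? Yes; X ∈ τ? Yes.
Axiom (T2/T3): check pairwise unions and intersections of members of τ.
Counterexample for (T2): {33} ∪ {30, 31} = {30, 31, 33} ∉ τ. Therefore τ is NOT a topology.


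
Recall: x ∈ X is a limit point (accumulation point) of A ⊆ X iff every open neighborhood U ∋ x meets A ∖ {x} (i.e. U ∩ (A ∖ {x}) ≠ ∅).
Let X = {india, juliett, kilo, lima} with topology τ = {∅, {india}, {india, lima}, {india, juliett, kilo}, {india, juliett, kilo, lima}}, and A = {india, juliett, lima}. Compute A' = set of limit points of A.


A' = {juliett, kilo, lima}

For each x ∈ X, list the open sets U ∈ τ with x ∈ U, then check whether U ∩ (A ∖ {x}) ≠ ∅ for every such U.
  x = india: open {india} ∋ x has {india} ∩ (A ∖ {india}) = ∅, so x is NOT a limit point.
  x = juliett: opens ∋ x are {india, juliett, kilo}, {india, juliett, kilo, lima}; each meets A ∖ {juliett}, so x IS a limit point.
  x = kilo: opens ∋ x are {india, juliett, kilo}, {india, juliett, kilo, lima}; each meets A ∖ {kilo}, so x IS a limit point.
  x = lima: opens ∋ x are {india, lima}, {india, juliett, kilo, lima}; each meets A ∖ {lima}, so x IS a limit point.
Collecting: A' = {juliett, kilo, lima}.


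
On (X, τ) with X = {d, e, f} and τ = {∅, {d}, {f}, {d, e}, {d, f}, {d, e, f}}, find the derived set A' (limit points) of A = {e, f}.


A' = ∅

For each x ∈ X, list the open sets U ∈ τ with x ∈ U, then check whether U ∩ (A ∖ {x}) ≠ ∅ for every such U.
  x = d: open {d} ∋ x has {d} ∩ (A ∖ {d}) = ∅, so x is NOT a limit point.
  x = e: open {d, e} ∋ x has {d, e} ∩ (A ∖ {e}) = ∅, so x is NOT a limit point.
  x = f: open {f} ∋ x has {f} ∩ (A ∖ {f}) = ∅, so x is NOT a limit point.
Collecting: A' = ∅.


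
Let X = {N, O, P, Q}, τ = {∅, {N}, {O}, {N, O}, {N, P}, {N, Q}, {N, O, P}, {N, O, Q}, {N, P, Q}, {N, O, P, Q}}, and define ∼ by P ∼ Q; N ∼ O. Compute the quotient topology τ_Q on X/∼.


X/∼ = {[N=O], [P=Q]}; |τ_Q| = 3.

Equivalence classes: [N=O], [P=Q].
Quotient map π: X → X/∼ sends N ↦ [N=O], O ↦ [N=O], P ↦ [P=Q], Q ↦ [P=Q].
For each subset V ⊆ X/∼, compute π^{-1}(V) ⊆ X and check whether π^{-1}(V) ∈ τ. V is open in τ_Q iff π^{-1}(V) ∈ τ.
  V = {}: π^{-1}(V) = ∅ ∈ τ ✓.
  V = {[N=O]}: π^{-1}(V) = {N, O} ∈ τ ✓.
  V = {[P=Q]}: π^{-1}(V) = {P, Q} ∉ τ ✗.
  V = {[N=O], [P=Q]}: π^{-1}(V) = {N, O, P, Q} ∈ τ ✓.
Open sets in the quotient: τ_Q = {{}, {[N=O]}, {[N=O], [P=Q]}} (3 elements).


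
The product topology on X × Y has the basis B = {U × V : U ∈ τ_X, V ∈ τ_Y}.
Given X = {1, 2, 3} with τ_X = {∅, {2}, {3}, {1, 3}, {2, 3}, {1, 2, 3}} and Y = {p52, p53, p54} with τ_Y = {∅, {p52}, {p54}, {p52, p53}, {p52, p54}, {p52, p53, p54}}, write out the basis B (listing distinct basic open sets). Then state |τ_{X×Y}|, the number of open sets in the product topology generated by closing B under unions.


Basis B = {∅ × ∅, {2} × {p52}, {2} × {p54}, {3} × {p52}, {3} × {p54}, {1, 3} × {p52}, {1, 3} × {p54}, {2} × {p52, p53}, {2} × {p52, p54}, {2, 3} × {p52}, {2, 3} × {p54}, {3} × {p52, p53}, {3} × {p52, p54}, {1, 2, 3} × {p52}, {1, 2, 3} × {p54}, {2} × {p52, p53, p54}, {3} × {p52, p53, p54}, {1, 3} × {p52, p53}, {1, 3} × {p52, p54}, {2, 3} × {p52, p53}, {2, 3} × {p52, p54}, {1, 3} × {p52, p53, p54}, {1, 2, 3} × {p52, p53}, {1, 2, 3} × {p52, p54}, {2, 3} × {p52, p53, p54}, {1, 2, 3} × {p52, p53, p54}}; |τ_{X×Y}| = 108.

Enumerate products U × V with U ∈ τ_X, V ∈ τ_Y (deduplicated):
  ∅ × ∅ = {} (∅)
  {2} × {p52} = {(2,p52)}
  {2} × {p54} = {(2,p54)}
  {3} × {p52} = {(3,p52)}
  {3} × {p54} = {(3,p54)}
  {1, 3} × {p52} = {(1,p52), (3,p52)}
  {1, 3} × {p54} = {(1,p54), (3,p54)}
  {2} × {p52, p53} = {(2,p52), (2,p53)}
  {2} × {p52, p54} = {(2,p52), (2,p54)}
  {2, 3} × {p52} = {(2,p52), (3,p52)}
  {2, 3} × {p54} = {(2,p54), (3,p54)}
  {3} × {p52, p53} = {(3,p52), (3,p53)}
  {3} × {p52, p54} = {(3,p52), (3,p54)}
  {1, 2, 3} × {p52} = {(1,p52), (2,p52), (3,p52)}
  {1, 2, 3} × {p54} = {(1,p54), (2,p54), (3,p54)}
  {2} × {p52, p53, p54} = {(2,p52), (2,p53), (2,p54)}
  {3} × {p52, p53, p54} = {(3,p52), (3,p53), (3,p54)}
  {1, 3} × {p52, p53} = {(1,p52), (1,p53), (3,p52), (3,p53)}
  {1, 3} × {p52, p54} = {(1,p52), (1,p54), (3,p52), (3,p54)}
  {2, 3} × {p52, p53} = {(2,p52), (2,p53), (3,p52), (3,p53)}
  {2, 3} × {p52, p54} = {(2,p52), (2,p54), (3,p52), (3,p54)}
  {1, 3} × {p52, p53, p54} = {(1,p52), (1,p53), (1,p54), (3,p52), (3,p53), (3,p54)}
  {1, 2, 3} × {p52, p53} = {(1,p52), (1,p53), (2,p52), (2,p53), (3,p52), (3,p53)}
  {1, 2, 3} × {p52, p54} = {(1,p52), (1,p54), (2,p52), (2,p54), (3,p52), (3,p54)}
  {2, 3} × {p52, p53, p54} = {(2,p52), (2,p53), (2,p54), (3,p52), (3,p53), (3,p54)}
  {1, 2, 3} × {p52, p53, p54} = {(1,p52), (1,p53), (1,p54), (2,p52), (2,p53), (2,p54), (3,p52), (3,p53), (3,p54)}
These 26 distinct sets form the basis B.
Close under arbitrary unions to get τ_{X×Y}; counting gives |τ_{X×Y}| = 108.


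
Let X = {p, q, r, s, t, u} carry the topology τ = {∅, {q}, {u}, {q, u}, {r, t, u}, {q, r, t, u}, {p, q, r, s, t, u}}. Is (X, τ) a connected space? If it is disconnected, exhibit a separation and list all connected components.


(X, τ) is connected.

Find clopen sets (U ∈ τ with X ∖ U ∈ τ):
  U = ∅, X ∖ U = {p, q, r, s, t, u} — both open, so U is clopen.
  U = {p, q, r, s, t, u}, X ∖ U = ∅ — both open, so U is clopen.
Only trivial clopens (∅ and X) exist, so (X, τ) is connected.
Compute connected components by grouping points that agree on all clopens:
  component: {p, q, r, s, t, u}


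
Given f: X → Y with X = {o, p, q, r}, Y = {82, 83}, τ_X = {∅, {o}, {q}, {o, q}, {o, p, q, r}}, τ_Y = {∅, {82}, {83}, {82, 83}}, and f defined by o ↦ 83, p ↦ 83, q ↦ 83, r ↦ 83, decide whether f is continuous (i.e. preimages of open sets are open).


f IS continuous.

Compute f^{-1}(U) for each U ∈ τ_Y:
  U = ∅: f^{-1}(U) = ∅ ∈ τ_X ✓.
  U = {82}: f^{-1}(U) = ∅ ∈ τ_X ✓.
  U = {83}: f^{-1}(U) = {o, p, q, r} ∈ τ_X ✓.
  U = {82, 83}: f^{-1}(U) = {o, p, q, r} ∈ τ_X ✓.
Every preimage lies in τ_X, so f IS continuous.


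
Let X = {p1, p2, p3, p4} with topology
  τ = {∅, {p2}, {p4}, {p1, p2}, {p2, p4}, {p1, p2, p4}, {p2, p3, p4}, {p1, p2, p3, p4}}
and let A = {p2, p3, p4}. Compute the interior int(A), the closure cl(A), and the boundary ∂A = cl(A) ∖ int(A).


int(A) = {p2, p3, p4}, cl(A) = {p1, p2, p3, p4}, ∂A = {p1}.

Closed sets in (X, τ) are complements of opens:
  closed(X, τ) = {∅, {p1}, {p3}, {p1, p3}, {p3, p4}, {p1, p2, p3}, {p1, p3, p4}, {p1, p2, p3, p4}}.
int(A) = ⋃ {U ∈ τ : U ⊆ A}. Opens contained in A: ∅, {p2}, {p4}, {p2, p4}, {p2, p3, p4}.
Taking the union of these: int(A) = {p2, p3, p4}.
cl(A) = ⋂ {C closed : A ⊆ C}. Closed sets containing A: {p1, p2, p3, p4}.
Intersecting these: cl(A) = {p1, p2, p3, p4}.
∂A = cl(A) ∖ int(A) = {p1, p2, p3, p4} ∖ {p2, p3, p4} = {p1}.


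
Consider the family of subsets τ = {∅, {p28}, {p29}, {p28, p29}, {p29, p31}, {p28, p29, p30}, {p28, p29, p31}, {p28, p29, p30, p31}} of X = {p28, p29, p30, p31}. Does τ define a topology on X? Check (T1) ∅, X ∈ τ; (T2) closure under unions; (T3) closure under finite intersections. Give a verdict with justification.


τ IS a topology on X.

Axiom (T1): ∅ ∈ τ? Yes; X ∈ τ? Yes.
Axiom (T2/T3): check pairwise unions and intersections of members of τ.
All pairwise intersections and unions checked — each lies in τ. Therefore τ satisfies (T1), (T2), (T3): it IS a topology on X.


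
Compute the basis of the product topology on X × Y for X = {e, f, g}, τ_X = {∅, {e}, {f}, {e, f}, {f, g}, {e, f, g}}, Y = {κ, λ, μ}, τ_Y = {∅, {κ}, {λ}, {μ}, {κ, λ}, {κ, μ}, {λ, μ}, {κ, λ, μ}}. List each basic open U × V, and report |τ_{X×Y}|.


Basis B = {∅ × ∅, {e} × {κ}, {e} × {λ}, {e} × {μ}, {f} × {κ}, {f} × {λ}, {f} × {μ}, {e} × {κ, λ}, {e} × {κ, μ}, {e, f} × {κ}, {e} × {λ, μ}, {e, f} × {λ}, {e, f} × {μ}, {f} × {κ, λ}, {f} × {κ, μ}, {f, g} × {κ}, {f} × {λ, μ}, {f, g} × {λ}, {f, g} × {μ}, {e} × {κ, λ, μ}, {e, f, g} × {κ}, {e, f, g} × {λ}, {e, f, g} × {μ}, {f} × {κ, λ, μ}, {e, f} × {κ, λ}, {e, f} × {κ, μ}, {e, f} × {λ, μ}, {f, g} × {κ, λ}, {f, g} × {κ, μ}, {f, g} × {λ, μ}, {e, f} × {κ, λ, μ}, {e, f, g} × {κ, λ}, {e, f, g} × {κ, μ}, {e, f, g} × {λ, μ}, {f, g} × {κ, λ, μ}, {e, f, g} × {κ, λ, μ}}; |τ_{X×Y}| = 216.

Enumerate products U × V with U ∈ τ_X, V ∈ τ_Y (deduplicated):
  ∅ × ∅ = {} (∅)
  {e} × {κ} = {(e,κ)}
  {e} × {λ} = {(e,λ)}
  {e} × {μ} = {(e,μ)}
  {f} × {κ} = {(f,κ)}
  {f} × {λ} = {(f,λ)}
  {f} × {μ} = {(f,μ)}
  {e} × {κ, λ} = {(e,κ), (e,λ)}
  {e} × {κ, μ} = {(e,κ), (e,μ)}
  {e, f} × {κ} = {(e,κ), (f,κ)}
  {e} × {λ, μ} = {(e,λ), (e,μ)}
  {e, f} × {λ} = {(e,λ), (f,λ)}
  {e, f} × {μ} = {(e,μ), (f,μ)}
  {f} × {κ, λ} = {(f,κ), (f,λ)}
  {f} × {κ, μ} = {(f,κ), (f,μ)}
  {f, g} × {κ} = {(f,κ), (g,κ)}
  {f} × {λ, μ} = {(f,λ), (f,μ)}
  {f, g} × {λ} = {(f,λ), (g,λ)}
  {f, g} × {μ} = {(f,μ), (g,μ)}
  {e} × {κ, λ, μ} = {(e,κ), (e,λ), (e,μ)}
  {e, f, g} × {κ} = {(e,κ), (f,κ), (g,κ)}
  {e, f, g} × {λ} = {(e,λ), (f,λ), (g,λ)}
  {e, f, g} × {μ} = {(e,μ), (f,μ), (g,μ)}
  {f} × {κ, λ, μ} = {(f,κ), (f,λ), (f,μ)}
  {e, f} × {κ, λ} = {(e,κ), (e,λ), (f,κ), (f,λ)}
  {e, f} × {κ, μ} = {(e,κ), (e,μ), (f,κ), (f,μ)}
  {e, f} × {λ, μ} = {(e,λ), (e,μ), (f,λ), (f,μ)}
  {f, g} × {κ, λ} = {(f,κ), (f,λ), (g,κ), (g,λ)}
  {f, g} × {κ, μ} = {(f,κ), (f,μ), (g,κ), (g,μ)}
  {f, g} × {λ, μ} = {(f,λ), (f,μ), (g,λ), (g,μ)}
  {e, f} × {κ, λ, μ} = {(e,κ), (e,λ), (e,μ), (f,κ), (f,λ), (f,μ)}
  {e, f, g} × {κ, λ} = {(e,κ), (e,λ), (f,κ), (f,λ), (g,κ), (g,λ)}
  {e, f, g} × {κ, μ} = {(e,κ), (e,μ), (f,κ), (f,μ), (g,κ), (g,μ)}
  {e, f, g} × {λ, μ} = {(e,λ), (e,μ), (f,λ), (f,μ), (g,λ), (g,μ)}
  {f, g} × {κ, λ, μ} = {(f,κ), (f,λ), (f,μ), (g,κ), (g,λ), (g,μ)}
  {e, f, g} × {κ, λ, μ} = {(e,κ), (e,λ), (e,μ), (f,κ), (f,λ), (f,μ), (g,κ), (g,λ), (g,μ)}
These 36 distinct sets form the basis B.
Close under arbitrary unions to get τ_{X×Y}; counting gives |τ_{X×Y}| = 216.


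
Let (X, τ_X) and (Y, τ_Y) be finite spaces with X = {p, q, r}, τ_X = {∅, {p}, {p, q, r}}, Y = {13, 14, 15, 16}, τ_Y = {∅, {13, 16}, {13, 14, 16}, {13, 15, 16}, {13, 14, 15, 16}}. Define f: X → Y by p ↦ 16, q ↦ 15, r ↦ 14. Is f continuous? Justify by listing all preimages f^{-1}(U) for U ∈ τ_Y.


f is NOT continuous.

Compute f^{-1}(U) for each U ∈ τ_Y:
  U = ∅: f^{-1}(U) = ∅ ∈ τ_X ✓.
  U = {13, 16}: f^{-1}(U) = {p} ∈ τ_X ✓.
  U = {13, 14, 16}: f^{-1}(U) = {p, r} ∉ τ_X ✗.
  U = {13, 15, 16}: f^{-1}(U) = {p, q} ∉ τ_X ✗.
  U = {13, 14, 15, 16}: f^{-1}(U) = {p, q, r} ∈ τ_X ✓.
Found U = {13, 14, 16} with f^{-1}(U) = {p, r} not in τ_X. Therefore f is NOT continuous.


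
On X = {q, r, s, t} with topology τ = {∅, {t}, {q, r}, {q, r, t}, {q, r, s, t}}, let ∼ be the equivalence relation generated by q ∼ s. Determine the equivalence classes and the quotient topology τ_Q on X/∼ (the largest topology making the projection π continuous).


X/∼ = {[q=s], [r], [t]}; |τ_Q| = 3.

Equivalence classes: [q=s], [r], [t].
Quotient map π: X → X/∼ sends q ↦ [q=s], r ↦ [r], s ↦ [q=s], t ↦ [t].
For each subset V ⊆ X/∼, compute π^{-1}(V) ⊆ X and check whether π^{-1}(V) ∈ τ. V is open in τ_Q iff π^{-1}(V) ∈ τ.
  V = {}: π^{-1}(V) = ∅ ∈ τ ✓.
  V = {[q=s]}: π^{-1}(V) = {q, s} ∉ τ ✗.
  V = {[r]}: π^{-1}(V) = {r} ∉ τ ✗.
  V = {[q=s], [r]}: π^{-1}(V) = {q, r, s} ∉ τ ✗.
  V = {[t]}: π^{-1}(V) = {t} ∈ τ ✓.
  V = {[q=s], [t]}: π^{-1}(V) = {q, s, t} ∉ τ ✗.
  V = {[r], [t]}: π^{-1}(V) = {r, t} ∉ τ ✗.
  V = {[q=s], [r], [t]}: π^{-1}(V) = {q, r, s, t} ∈ τ ✓.
Open sets in the quotient: τ_Q = {{}, {[t]}, {[q=s], [r], [t]}} (3 elements).


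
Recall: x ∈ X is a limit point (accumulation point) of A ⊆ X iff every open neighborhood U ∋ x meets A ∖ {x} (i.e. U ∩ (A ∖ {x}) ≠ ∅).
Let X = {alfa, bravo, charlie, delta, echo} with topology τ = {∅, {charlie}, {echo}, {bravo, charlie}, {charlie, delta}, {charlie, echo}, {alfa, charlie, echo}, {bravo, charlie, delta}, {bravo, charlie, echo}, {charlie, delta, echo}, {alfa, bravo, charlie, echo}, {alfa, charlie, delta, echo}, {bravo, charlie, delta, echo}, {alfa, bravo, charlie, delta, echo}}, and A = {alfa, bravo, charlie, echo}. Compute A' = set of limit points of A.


A' = {alfa, bravo, delta}

For each x ∈ X, list the open sets U ∈ τ with x ∈ U, then check whether U ∩ (A ∖ {x}) ≠ ∅ for every such U.
  x = alfa: opens ∋ x are {alfa, charlie, echo}, {alfa, bravo, charlie, echo}, {alfa, charlie, delta, echo}, {alfa, bravo, charlie, delta, echo}; each meets A ∖ {alfa}, so x IS a limit point.
  x = bravo: opens ∋ x are {bravo, charlie}, {bravo, charlie, delta}, {bravo, charlie, echo}, {alfa, bravo, charlie, echo}, {bravo, charlie, delta, echo}, {alfa, bravo, charlie, delta, echo}; each meets A ∖ {bravo}, so x IS a limit point.
  x = charlie: open {charlie} ∋ x has {charlie} ∩ (A ∖ {charlie}) = ∅, so x is NOT a limit point.
  x = delta: opens ∋ x are {charlie, delta}, {bravo, charlie, delta}, {charlie, delta, echo}, {alfa, charlie, delta, echo}, {bravo, charlie, delta, echo}, {alfa, bravo, charlie, delta, echo}; each meets A ∖ {delta}, so x IS a limit point.
  x = echo: open {echo} ∋ x has {echo} ∩ (A ∖ {echo}) = ∅, so x is NOT a limit point.
Collecting: A' = {alfa, bravo, delta}.


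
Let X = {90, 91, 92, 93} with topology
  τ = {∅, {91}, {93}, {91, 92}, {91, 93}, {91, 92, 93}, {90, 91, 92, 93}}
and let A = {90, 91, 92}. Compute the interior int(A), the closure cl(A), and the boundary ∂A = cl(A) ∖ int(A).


int(A) = {91, 92}, cl(A) = {90, 91, 92}, ∂A = {90}.

Closed sets in (X, τ) are complements of opens:
  closed(X, τ) = {∅, {90}, {90, 92}, {90, 93}, {90, 91, 92}, {90, 92, 93}, {90, 91, 92, 93}}.
int(A) = ⋃ {U ∈ τ : U ⊆ A}. Opens contained in A: ∅, {91}, {91, 92}.
Taking the union of these: int(A) = {91, 92}.
cl(A) = ⋂ {C closed : A ⊆ C}. Closed sets containing A: {90, 91, 92}, {90, 91, 92, 93}.
Intersecting these: cl(A) = {90, 91, 92}.
∂A = cl(A) ∖ int(A) = {90, 91, 92} ∖ {91, 92} = {90}.


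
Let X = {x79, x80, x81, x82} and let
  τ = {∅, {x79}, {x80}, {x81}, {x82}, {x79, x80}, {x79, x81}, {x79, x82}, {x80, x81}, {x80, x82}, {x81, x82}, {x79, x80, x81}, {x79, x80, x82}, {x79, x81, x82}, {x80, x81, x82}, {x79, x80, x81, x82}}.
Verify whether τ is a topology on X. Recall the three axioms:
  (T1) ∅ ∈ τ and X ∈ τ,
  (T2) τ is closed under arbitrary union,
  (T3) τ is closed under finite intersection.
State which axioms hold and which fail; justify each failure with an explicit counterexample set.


τ IS a topology on X.

Axiom (T1): ∅ ∈ τ? Yes; X ∈ τ? Yes.
Axiom (T2/T3): check pairwise unions and intersections of members of τ.
All pairwise intersections and unions checked — each lies in τ. Therefore τ satisfies (T1), (T2), (T3): it IS a topology on X.


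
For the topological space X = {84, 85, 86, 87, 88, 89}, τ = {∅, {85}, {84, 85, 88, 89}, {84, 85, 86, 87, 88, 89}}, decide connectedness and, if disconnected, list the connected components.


(X, τ) is connected.

Find clopen sets (U ∈ τ with X ∖ U ∈ τ):
  U = ∅, X ∖ U = {84, 85, 86, 87, 88, 89} — both open, so U is clopen.
  U = {84, 85, 86, 87, 88, 89}, X ∖ U = ∅ — both open, so U is clopen.
Only trivial clopens (∅ and X) exist, so (X, τ) is connected.
Compute connected components by grouping points that agree on all clopens:
  component: {84, 85, 86, 87, 88, 89}


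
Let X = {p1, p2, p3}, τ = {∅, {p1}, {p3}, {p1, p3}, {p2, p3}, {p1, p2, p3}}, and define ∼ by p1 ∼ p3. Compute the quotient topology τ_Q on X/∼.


X/∼ = {[p1=p3], [p2]}; |τ_Q| = 3.

Equivalence classes: [p1=p3], [p2].
Quotient map π: X → X/∼ sends p1 ↦ [p1=p3], p2 ↦ [p2], p3 ↦ [p1=p3].
For each subset V ⊆ X/∼, compute π^{-1}(V) ⊆ X and check whether π^{-1}(V) ∈ τ. V is open in τ_Q iff π^{-1}(V) ∈ τ.
  V = {}: π^{-1}(V) = ∅ ∈ τ ✓.
  V = {[p1=p3]}: π^{-1}(V) = {p1, p3} ∈ τ ✓.
  V = {[p2]}: π^{-1}(V) = {p2} ∉ τ ✗.
  V = {[p1=p3], [p2]}: π^{-1}(V) = {p1, p2, p3} ∈ τ ✓.
Open sets in the quotient: τ_Q = {{}, {[p1=p3]}, {[p1=p3], [p2]}} (3 elements).


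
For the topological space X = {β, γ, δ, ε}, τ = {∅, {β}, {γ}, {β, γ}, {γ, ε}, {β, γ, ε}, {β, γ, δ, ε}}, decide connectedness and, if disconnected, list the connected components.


(X, τ) is connected.

Find clopen sets (U ∈ τ with X ∖ U ∈ τ):
  U = ∅, X ∖ U = {β, γ, δ, ε} — both open, so U is clopen.
  U = {β, γ, δ, ε}, X ∖ U = ∅ — both open, so U is clopen.
Only trivial clopens (∅ and X) exist, so (X, τ) is connected.
Compute connected components by grouping points that agree on all clopens:
  component: {β, γ, δ, ε}


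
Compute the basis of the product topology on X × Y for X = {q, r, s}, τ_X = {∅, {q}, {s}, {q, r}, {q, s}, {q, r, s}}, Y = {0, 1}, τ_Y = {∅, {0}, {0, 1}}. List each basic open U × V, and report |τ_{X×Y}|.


Basis B = {∅ × ∅, {q} × {0}, {s} × {0}, {q} × {0, 1}, {q, r} × {0}, {q, s} × {0}, {s} × {0, 1}, {q, r, s} × {0}, {q, r} × {0, 1}, {q, s} × {0, 1}, {q, r, s} × {0, 1}}; |τ_{X×Y}| = 18.

Enumerate products U × V with U ∈ τ_X, V ∈ τ_Y (deduplicated):
  ∅ × ∅ = {} (∅)
  {q} × {0} = {(q,0)}
  {s} × {0} = {(s,0)}
  {q} × {0, 1} = {(q,0), (q,1)}
  {q, r} × {0} = {(q,0), (r,0)}
  {q, s} × {0} = {(q,0), (s,0)}
  {s} × {0, 1} = {(s,0), (s,1)}
  {q, r, s} × {0} = {(q,0), (r,0), (s,0)}
  {q, r} × {0, 1} = {(q,0), (q,1), (r,0), (r,1)}
  {q, s} × {0, 1} = {(q,0), (q,1), (s,0), (s,1)}
  {q, r, s} × {0, 1} = {(q,0), (q,1), (r,0), (r,1), (s,0), (s,1)}
These 11 distinct sets form the basis B.
Close under arbitrary unions to get τ_{X×Y}; counting gives |τ_{X×Y}| = 18.


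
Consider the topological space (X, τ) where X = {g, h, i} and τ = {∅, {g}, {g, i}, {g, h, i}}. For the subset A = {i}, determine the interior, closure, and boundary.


int(A) = ∅, cl(A) = {h, i}, ∂A = {h, i}.

Closed sets in (X, τ) are complements of opens:
  closed(X, τ) = {∅, {h}, {h, i}, {g, h, i}}.
int(A) = ⋃ {U ∈ τ : U ⊆ A}. Opens contained in A: ∅.
Taking the union of these: int(A) = ∅.
cl(A) = ⋂ {C closed : A ⊆ C}. Closed sets containing A: {h, i}, {g, h, i}.
Intersecting these: cl(A) = {h, i}.
∂A = cl(A) ∖ int(A) = {h, i} ∖ ∅ = {h, i}.


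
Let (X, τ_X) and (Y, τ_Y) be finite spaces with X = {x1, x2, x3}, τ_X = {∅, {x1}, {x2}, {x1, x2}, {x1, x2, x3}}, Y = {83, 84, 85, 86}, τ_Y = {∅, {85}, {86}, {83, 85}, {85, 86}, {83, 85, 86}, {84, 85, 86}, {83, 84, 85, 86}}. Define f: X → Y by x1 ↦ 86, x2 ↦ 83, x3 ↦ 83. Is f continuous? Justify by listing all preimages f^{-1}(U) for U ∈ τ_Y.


f is NOT continuous.

Compute f^{-1}(U) for each U ∈ τ_Y:
  U = ∅: f^{-1}(U) = ∅ ∈ τ_X ✓.
  U = {85}: f^{-1}(U) = ∅ ∈ τ_X ✓.
  U = {86}: f^{-1}(U) = {x1} ∈ τ_X ✓.
  U = {83, 85}: f^{-1}(U) = {x2, x3} ∉ τ_X ✗.
  U = {85, 86}: f^{-1}(U) = {x1} ∈ τ_X ✓.
  U = {83, 85, 86}: f^{-1}(U) = {x1, x2, x3} ∈ τ_X ✓.
  U = {84, 85, 86}: f^{-1}(U) = {x1} ∈ τ_X ✓.
  U = {83, 84, 85, 86}: f^{-1}(U) = {x1, x2, x3} ∈ τ_X ✓.
Found U = {83, 85} with f^{-1}(U) = {x2, x3} not in τ_X. Therefore f is NOT continuous.


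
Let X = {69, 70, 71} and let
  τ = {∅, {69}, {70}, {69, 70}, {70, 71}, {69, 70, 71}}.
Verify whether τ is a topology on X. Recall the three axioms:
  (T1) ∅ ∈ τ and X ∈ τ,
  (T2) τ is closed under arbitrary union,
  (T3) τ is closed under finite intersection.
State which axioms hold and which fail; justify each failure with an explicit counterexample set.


τ IS a topology on X.

Axiom (T1): ∅ ∈ τ? Yes; X ∈ τ? Yes.
Axiom (T2/T3): check pairwise unions and intersections of members of τ.
All pairwise intersections and unions checked — each lies in τ. Therefore τ satisfies (T1), (T2), (T3): it IS a topology on X.


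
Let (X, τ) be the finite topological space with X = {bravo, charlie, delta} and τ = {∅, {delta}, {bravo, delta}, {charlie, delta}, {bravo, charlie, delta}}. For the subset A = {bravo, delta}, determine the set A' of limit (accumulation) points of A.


A' = {bravo, charlie}

For each x ∈ X, list the open sets U ∈ τ with x ∈ U, then check whether U ∩ (A ∖ {x}) ≠ ∅ for every such U.
  x = bravo: opens ∋ x are {bravo, delta}, {bravo, charlie, delta}; each meets A ∖ {bravo}, so x IS a limit point.
  x = charlie: opens ∋ x are {charlie, delta}, {bravo, charlie, delta}; each meets A ∖ {charlie}, so x IS a limit point.
  x = delta: open {delta} ∋ x has {delta} ∩ (A ∖ {delta}) = ∅, so x is NOT a limit point.
Collecting: A' = {bravo, charlie}.


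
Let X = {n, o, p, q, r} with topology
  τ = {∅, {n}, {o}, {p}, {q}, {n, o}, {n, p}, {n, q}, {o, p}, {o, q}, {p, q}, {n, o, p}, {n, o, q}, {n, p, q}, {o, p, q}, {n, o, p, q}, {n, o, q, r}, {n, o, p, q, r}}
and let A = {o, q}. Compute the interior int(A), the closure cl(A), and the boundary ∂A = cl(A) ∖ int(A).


int(A) = {o, q}, cl(A) = {o, q, r}, ∂A = {r}.

Closed sets in (X, τ) are complements of opens:
  closed(X, τ) = {∅, {p}, {r}, {n, r}, {o, r}, {p, r}, {q, r}, {n, o, r}, {n, p, r}, {n, q, r}, {o, p, r}, {o, q, r}, {p, q, r}, {n, o, p, r}, {n, o, q, r}, {n, p, q, r}, {o, p, q, r}, {n, o, p, q, r}}.
int(A) = ⋃ {U ∈ τ : U ⊆ A}. Opens contained in A: ∅, {o}, {q}, {o, q}.
Taking the union of these: int(A) = {o, q}.
cl(A) = ⋂ {C closed : A ⊆ C}. Closed sets containing A: {o, q, r}, {n, o, q, r}, {o, p, q, r}, {n, o, p, q, r}.
Intersecting these: cl(A) = {o, q, r}.
∂A = cl(A) ∖ int(A) = {o, q, r} ∖ {o, q} = {r}.


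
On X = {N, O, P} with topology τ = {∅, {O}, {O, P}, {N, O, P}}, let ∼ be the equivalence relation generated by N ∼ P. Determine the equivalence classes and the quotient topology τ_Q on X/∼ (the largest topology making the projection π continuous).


X/∼ = {[N=P], [O]}; |τ_Q| = 3.

Equivalence classes: [N=P], [O].
Quotient map π: X → X/∼ sends N ↦ [N=P], O ↦ [O], P ↦ [N=P].
For each subset V ⊆ X/∼, compute π^{-1}(V) ⊆ X and check whether π^{-1}(V) ∈ τ. V is open in τ_Q iff π^{-1}(V) ∈ τ.
  V = {}: π^{-1}(V) = ∅ ∈ τ ✓.
  V = {[N=P]}: π^{-1}(V) = {N, P} ∉ τ ✗.
  V = {[O]}: π^{-1}(V) = {O} ∈ τ ✓.
  V = {[N=P], [O]}: π^{-1}(V) = {N, O, P} ∈ τ ✓.
Open sets in the quotient: τ_Q = {{}, {[O]}, {[N=P], [O]}} (3 elements).


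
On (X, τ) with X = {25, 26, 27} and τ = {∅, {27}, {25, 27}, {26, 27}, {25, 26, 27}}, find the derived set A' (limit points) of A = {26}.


A' = ∅

For each x ∈ X, list the open sets U ∈ τ with x ∈ U, then check whether U ∩ (A ∖ {x}) ≠ ∅ for every such U.
  x = 25: open {25, 27} ∋ x has {25, 27} ∩ (A ∖ {25}) = ∅, so x is NOT a limit point.
  x = 26: open {26, 27} ∋ x has {26, 27} ∩ (A ∖ {26}) = ∅, so x is NOT a limit point.
  x = 27: open {27} ∋ x has {27} ∩ (A ∖ {27}) = ∅, so x is NOT a limit point.
Collecting: A' = ∅.


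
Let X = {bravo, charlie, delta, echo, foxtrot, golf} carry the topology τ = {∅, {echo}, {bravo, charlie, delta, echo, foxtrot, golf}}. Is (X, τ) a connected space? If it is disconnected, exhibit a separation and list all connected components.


(X, τ) is connected.

Find clopen sets (U ∈ τ with X ∖ U ∈ τ):
  U = ∅, X ∖ U = {bravo, charlie, delta, echo, foxtrot, golf} — both open, so U is clopen.
  U = {bravo, charlie, delta, echo, foxtrot, golf}, X ∖ U = ∅ — both open, so U is clopen.
Only trivial clopens (∅ and X) exist, so (X, τ) is connected.
Compute connected components by grouping points that agree on all clopens:
  component: {bravo, charlie, delta, echo, foxtrot, golf}


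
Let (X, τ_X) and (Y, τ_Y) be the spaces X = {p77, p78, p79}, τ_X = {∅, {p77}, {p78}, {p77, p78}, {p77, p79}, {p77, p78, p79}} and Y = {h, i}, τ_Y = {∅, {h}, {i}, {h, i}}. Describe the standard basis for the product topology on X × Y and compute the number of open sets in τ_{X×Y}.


Basis B = {∅ × ∅, {p77} × {h}, {p77} × {i}, {p78} × {h}, {p78} × {i}, {p77} × {h, i}, {p77, p78} × {h}, {p77, p79} × {h}, {p77, p78} × {i}, {p77, p79} × {i}, {p78} × {h, i}, {p77, p78, p79} × {h}, {p77, p78, p79} × {i}, {p77, p78} × {h, i}, {p77, p79} × {h, i}, {p77, p78, p79} × {h, i}}; |τ_{X×Y}| = 36.

Enumerate products U × V with U ∈ τ_X, V ∈ τ_Y (deduplicated):
  ∅ × ∅ = {} (∅)
  {p77} × {h} = {(p77,h)}
  {p77} × {i} = {(p77,i)}
  {p78} × {h} = {(p78,h)}
  {p78} × {i} = {(p78,i)}
  {p77} × {h, i} = {(p77,h), (p77,i)}
  {p77, p78} × {h} = {(p77,h), (p78,h)}
  {p77, p79} × {h} = {(p77,h), (p79,h)}
  {p77, p78} × {i} = {(p77,i), (p78,i)}
  {p77, p79} × {i} = {(p77,i), (p79,i)}
  {p78} × {h, i} = {(p78,h), (p78,i)}
  {p77, p78, p79} × {h} = {(p77,h), (p78,h), (p79,h)}
  {p77, p78, p79} × {i} = {(p77,i), (p78,i), (p79,i)}
  {p77, p78} × {h, i} = {(p77,h), (p77,i), (p78,h), (p78,i)}
  {p77, p79} × {h, i} = {(p77,h), (p77,i), (p79,h), (p79,i)}
  {p77, p78, p79} × {h, i} = {(p77,h), (p77,i), (p78,h), (p78,i), (p79,h), (p79,i)}
These 16 distinct sets form the basis B.
Close under arbitrary unions to get τ_{X×Y}; counting gives |τ_{X×Y}| = 36.


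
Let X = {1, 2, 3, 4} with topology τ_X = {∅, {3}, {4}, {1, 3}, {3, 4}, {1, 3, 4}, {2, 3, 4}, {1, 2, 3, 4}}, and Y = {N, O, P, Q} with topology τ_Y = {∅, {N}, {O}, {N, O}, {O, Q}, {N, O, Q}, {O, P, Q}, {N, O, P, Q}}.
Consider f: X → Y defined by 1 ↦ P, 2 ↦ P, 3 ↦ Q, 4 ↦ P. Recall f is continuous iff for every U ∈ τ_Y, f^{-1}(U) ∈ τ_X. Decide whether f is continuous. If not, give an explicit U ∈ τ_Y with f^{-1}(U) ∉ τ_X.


f IS continuous.

Compute f^{-1}(U) for each U ∈ τ_Y:
  U = ∅: f^{-1}(U) = ∅ ∈ τ_X ✓.
  U = {N}: f^{-1}(U) = ∅ ∈ τ_X ✓.
  U = {O}: f^{-1}(U) = ∅ ∈ τ_X ✓.
  U = {N, O}: f^{-1}(U) = ∅ ∈ τ_X ✓.
  U = {O, Q}: f^{-1}(U) = {3} ∈ τ_X ✓.
  U = {N, O, Q}: f^{-1}(U) = {3} ∈ τ_X ✓.
  U = {O, P, Q}: f^{-1}(U) = {1, 2, 3, 4} ∈ τ_X ✓.
  U = {N, O, P, Q}: f^{-1}(U) = {1, 2, 3, 4} ∈ τ_X ✓.
Every preimage lies in τ_X, so f IS continuous.


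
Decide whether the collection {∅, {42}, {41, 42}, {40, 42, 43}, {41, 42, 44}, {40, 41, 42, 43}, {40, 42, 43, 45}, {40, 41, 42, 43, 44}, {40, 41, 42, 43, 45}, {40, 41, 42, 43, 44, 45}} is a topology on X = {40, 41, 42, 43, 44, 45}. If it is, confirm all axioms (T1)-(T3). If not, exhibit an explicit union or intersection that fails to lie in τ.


τ IS a topology on X.

Axiom (T1): ∅ ∈ τ? Yes; X ∈ τ? Yes.
Axiom (T2/T3): check pairwise unions and intersections of members of τ.
All pairwise intersections and unions checked — each lies in τ. Therefore τ satisfies (T1), (T2), (T3): it IS a topology on X.


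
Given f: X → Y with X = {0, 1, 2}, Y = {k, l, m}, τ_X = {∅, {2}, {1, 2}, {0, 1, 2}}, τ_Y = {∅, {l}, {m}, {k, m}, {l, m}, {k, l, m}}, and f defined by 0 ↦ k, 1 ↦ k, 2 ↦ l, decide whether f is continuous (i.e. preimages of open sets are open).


f is NOT continuous.

Compute f^{-1}(U) for each U ∈ τ_Y:
  U = ∅: f^{-1}(U) = ∅ ∈ τ_X ✓.
  U = {l}: f^{-1}(U) = {2} ∈ τ_X ✓.
  U = {m}: f^{-1}(U) = ∅ ∈ τ_X ✓.
  U = {k, m}: f^{-1}(U) = {0, 1} ∉ τ_X ✗.
  U = {l, m}: f^{-1}(U) = {2} ∈ τ_X ✓.
  U = {k, l, m}: f^{-1}(U) = {0, 1, 2} ∈ τ_X ✓.
Found U = {k, m} with f^{-1}(U) = {0, 1} not in τ_X. Therefore f is NOT continuous.


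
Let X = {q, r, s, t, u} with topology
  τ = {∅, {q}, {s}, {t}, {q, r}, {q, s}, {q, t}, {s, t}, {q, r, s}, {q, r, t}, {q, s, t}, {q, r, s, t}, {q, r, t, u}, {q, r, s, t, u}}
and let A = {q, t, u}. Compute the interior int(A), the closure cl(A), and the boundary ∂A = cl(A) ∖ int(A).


int(A) = {q, t}, cl(A) = {q, r, t, u}, ∂A = {r, u}.

Closed sets in (X, τ) are complements of opens:
  closed(X, τ) = {∅, {s}, {u}, {r, u}, {s, u}, {t, u}, {q, r, u}, {r, s, u}, {r, t, u}, {s, t, u}, {q, r, s, u}, {q, r, t, u}, {r, s, t, u}, {q, r, s, t, u}}.
int(A) = ⋃ {U ∈ τ : U ⊆ A}. Opens contained in A: ∅, {q}, {t}, {q, t}.
Taking the union of these: int(A) = {q, t}.
cl(A) = ⋂ {C closed : A ⊆ C}. Closed sets containing A: {q, r, t, u}, {q, r, s, t, u}.
Intersecting these: cl(A) = {q, r, t, u}.
∂A = cl(A) ∖ int(A) = {q, r, t, u} ∖ {q, t} = {r, u}.


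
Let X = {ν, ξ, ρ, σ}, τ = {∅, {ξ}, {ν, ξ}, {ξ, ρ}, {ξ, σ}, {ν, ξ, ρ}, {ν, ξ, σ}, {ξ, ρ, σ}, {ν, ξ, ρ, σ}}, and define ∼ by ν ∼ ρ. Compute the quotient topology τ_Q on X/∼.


X/∼ = {[ν=ρ], [ξ], [σ]}; |τ_Q| = 5.

Equivalence classes: [ν=ρ], [ξ], [σ].
Quotient map π: X → X/∼ sends ν ↦ [ν=ρ], ξ ↦ [ξ], ρ ↦ [ν=ρ], σ ↦ [σ].
For each subset V ⊆ X/∼, compute π^{-1}(V) ⊆ X and check whether π^{-1}(V) ∈ τ. V is open in τ_Q iff π^{-1}(V) ∈ τ.
  V = {}: π^{-1}(V) = ∅ ∈ τ ✓.
  V = {[ν=ρ]}: π^{-1}(V) = {ν, ρ} ∉ τ ✗.
  V = {[ξ]}: π^{-1}(V) = {ξ} ∈ τ ✓.
  V = {[ν=ρ], [ξ]}: π^{-1}(V) = {ν, ξ, ρ} ∈ τ ✓.
  V = {[σ]}: π^{-1}(V) = {σ} ∉ τ ✗.
  V = {[ν=ρ], [σ]}: π^{-1}(V) = {ν, ρ, σ} ∉ τ ✗.
  V = {[ξ], [σ]}: π^{-1}(V) = {ξ, σ} ∈ τ ✓.
  V = {[ν=ρ], [ξ], [σ]}: π^{-1}(V) = {ν, ξ, ρ, σ} ∈ τ ✓.
Open sets in the quotient: τ_Q = {{}, {[ξ]}, {[ν=ρ], [ξ]}, {[ξ], [σ]}, {[ν=ρ], [ξ], [σ]}} (5 elements).


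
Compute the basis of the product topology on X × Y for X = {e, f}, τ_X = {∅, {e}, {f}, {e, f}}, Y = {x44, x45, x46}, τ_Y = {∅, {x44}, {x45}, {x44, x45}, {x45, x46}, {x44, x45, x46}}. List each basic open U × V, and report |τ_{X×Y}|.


Basis B = {∅ × ∅, {e} × {x44}, {e} × {x45}, {f} × {x44}, {f} × {x45}, {e} × {x44, x45}, {e, f} × {x44}, {e} × {x45, x46}, {e, f} × {x45}, {f} × {x44, x45}, {f} × {x45, x46}, {e} × {x44, x45, x46}, {f} × {x44, x45, x46}, {e, f} × {x44, x45}, {e, f} × {x45, x46}, {e, f} × {x44, x45, x46}}; |τ_{X×Y}| = 36.

Enumerate products U × V with U ∈ τ_X, V ∈ τ_Y (deduplicated):
  ∅ × ∅ = {} (∅)
  {e} × {x44} = {(e,x44)}
  {e} × {x45} = {(e,x45)}
  {f} × {x44} = {(f,x44)}
  {f} × {x45} = {(f,x45)}
  {e} × {x44, x45} = {(e,x44), (e,x45)}
  {e, f} × {x44} = {(e,x44), (f,x44)}
  {e} × {x45, x46} = {(e,x45), (e,x46)}
  {e, f} × {x45} = {(e,x45), (f,x45)}
  {f} × {x44, x45} = {(f,x44), (f,x45)}
  {f} × {x45, x46} = {(f,x45), (f,x46)}
  {e} × {x44, x45, x46} = {(e,x44), (e,x45), (e,x46)}
  {f} × {x44, x45, x46} = {(f,x44), (f,x45), (f,x46)}
  {e, f} × {x44, x45} = {(e,x44), (e,x45), (f,x44), (f,x45)}
  {e, f} × {x45, x46} = {(e,x45), (e,x46), (f,x45), (f,x46)}
  {e, f} × {x44, x45, x46} = {(e,x44), (e,x45), (e,x46), (f,x44), (f,x45), (f,x46)}
These 16 distinct sets form the basis B.
Close under arbitrary unions to get τ_{X×Y}; counting gives |τ_{X×Y}| = 36.


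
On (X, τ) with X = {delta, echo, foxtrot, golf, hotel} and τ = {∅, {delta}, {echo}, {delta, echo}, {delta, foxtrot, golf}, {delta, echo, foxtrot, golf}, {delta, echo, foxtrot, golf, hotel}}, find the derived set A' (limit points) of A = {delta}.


A' = {foxtrot, golf, hotel}

For each x ∈ X, list the open sets U ∈ τ with x ∈ U, then check whether U ∩ (A ∖ {x}) ≠ ∅ for every such U.
  x = delta: open {delta} ∋ x has {delta} ∩ (A ∖ {delta}) = ∅, so x is NOT a limit point.
  x = echo: open {echo} ∋ x has {echo} ∩ (A ∖ {echo}) = ∅, so x is NOT a limit point.
  x = foxtrot: opens ∋ x are {delta, foxtrot, golf}, {delta, echo, foxtrot, golf}, {delta, echo, foxtrot, golf, hotel}; each meets A ∖ {foxtrot}, so x IS a limit point.
  x = golf: opens ∋ x are {delta, foxtrot, golf}, {delta, echo, foxtrot, golf}, {delta, echo, foxtrot, golf, hotel}; each meets A ∖ {golf}, so x IS a limit point.
  x = hotel: opens ∋ x are {delta, echo, foxtrot, golf, hotel}; each meets A ∖ {hotel}, so x IS a limit point.
Collecting: A' = {foxtrot, golf, hotel}.


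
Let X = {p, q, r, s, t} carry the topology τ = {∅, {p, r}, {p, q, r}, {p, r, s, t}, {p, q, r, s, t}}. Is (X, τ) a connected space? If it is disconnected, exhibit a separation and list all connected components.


(X, τ) is connected.

Find clopen sets (U ∈ τ with X ∖ U ∈ τ):
  U = ∅, X ∖ U = {p, q, r, s, t} — both open, so U is clopen.
  U = {p, q, r, s, t}, X ∖ U = ∅ — both open, so U is clopen.
Only trivial clopens (∅ and X) exist, so (X, τ) is connected.
Compute connected components by grouping points that agree on all clopens:
  component: {p, q, r, s, t}


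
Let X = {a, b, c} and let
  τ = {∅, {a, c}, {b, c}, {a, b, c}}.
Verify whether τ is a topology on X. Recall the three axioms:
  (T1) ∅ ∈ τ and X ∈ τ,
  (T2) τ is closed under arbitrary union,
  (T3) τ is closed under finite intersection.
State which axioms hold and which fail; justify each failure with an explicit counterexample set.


τ is NOT a topology on X.

Axiom (T1): ∅ ∈ τ? Yes; X ∈ τ? Yes.
Axiom (T2/T3): check pairwise unions and intersections of members of τ.
Counterexample for (T3): {a, c} ∩ {b, c} = {c} ∉ τ. Therefore τ is NOT a topology.


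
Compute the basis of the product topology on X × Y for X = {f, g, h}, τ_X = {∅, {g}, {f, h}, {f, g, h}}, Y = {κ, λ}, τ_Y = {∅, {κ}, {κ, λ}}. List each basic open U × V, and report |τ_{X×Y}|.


Basis B = {∅ × ∅, {g} × {κ}, {f, h} × {κ}, {g} × {κ, λ}, {f, g, h} × {κ}, {f, h} × {κ, λ}, {f, g, h} × {κ, λ}}; |τ_{X×Y}| = 9.

Enumerate products U × V with U ∈ τ_X, V ∈ τ_Y (deduplicated):
  ∅ × ∅ = {} (∅)
  {g} × {κ} = {(g,κ)}
  {f, h} × {κ} = {(f,κ), (h,κ)}
  {g} × {κ, λ} = {(g,κ), (g,λ)}
  {f, g, h} × {κ} = {(f,κ), (g,κ), (h,κ)}
  {f, h} × {κ, λ} = {(f,κ), (f,λ), (h,κ), (h,λ)}
  {f, g, h} × {κ, λ} = {(f,κ), (f,λ), (g,κ), (g,λ), (h,κ), (h,λ)}
These 7 distinct sets form the basis B.
Close under arbitrary unions to get τ_{X×Y}; counting gives |τ_{X×Y}| = 9.


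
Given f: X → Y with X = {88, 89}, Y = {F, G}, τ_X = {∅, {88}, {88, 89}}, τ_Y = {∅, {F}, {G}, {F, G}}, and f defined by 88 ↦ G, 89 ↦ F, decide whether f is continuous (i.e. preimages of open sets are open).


f is NOT continuous.

Compute f^{-1}(U) for each U ∈ τ_Y:
  U = ∅: f^{-1}(U) = ∅ ∈ τ_X ✓.
  U = {F}: f^{-1}(U) = {89} ∉ τ_X ✗.
  U = {G}: f^{-1}(U) = {88} ∈ τ_X ✓.
  U = {F, G}: f^{-1}(U) = {88, 89} ∈ τ_X ✓.
Found U = {F} with f^{-1}(U) = {89} not in τ_X. Therefore f is NOT continuous.


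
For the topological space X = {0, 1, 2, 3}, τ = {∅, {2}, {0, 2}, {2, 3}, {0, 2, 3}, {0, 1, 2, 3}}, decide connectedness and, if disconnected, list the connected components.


(X, τ) is connected.

Find clopen sets (U ∈ τ with X ∖ U ∈ τ):
  U = ∅, X ∖ U = {0, 1, 2, 3} — both open, so U is clopen.
  U = {0, 1, 2, 3}, X ∖ U = ∅ — both open, so U is clopen.
Only trivial clopens (∅ and X) exist, so (X, τ) is connected.
Compute connected components by grouping points that agree on all clopens:
  component: {0, 1, 2, 3}


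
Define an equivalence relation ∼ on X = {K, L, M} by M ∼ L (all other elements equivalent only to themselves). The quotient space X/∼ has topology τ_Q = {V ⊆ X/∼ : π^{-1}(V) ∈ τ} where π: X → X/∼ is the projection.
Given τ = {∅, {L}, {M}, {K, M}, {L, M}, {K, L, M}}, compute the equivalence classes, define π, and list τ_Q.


X/∼ = {[K], [L=M]}; |τ_Q| = 3.

Equivalence classes: [K], [L=M].
Quotient map π: X → X/∼ sends K ↦ [K], L ↦ [L=M], M ↦ [L=M].
For each subset V ⊆ X/∼, compute π^{-1}(V) ⊆ X and check whether π^{-1}(V) ∈ τ. V is open in τ_Q iff π^{-1}(V) ∈ τ.
  V = {}: π^{-1}(V) = ∅ ∈ τ ✓.
  V = {[K]}: π^{-1}(V) = {K} ∉ τ ✗.
  V = {[L=M]}: π^{-1}(V) = {L, M} ∈ τ ✓.
  V = {[K], [L=M]}: π^{-1}(V) = {K, L, M} ∈ τ ✓.
Open sets in the quotient: τ_Q = {{}, {[L=M]}, {[K], [L=M]}} (3 elements).


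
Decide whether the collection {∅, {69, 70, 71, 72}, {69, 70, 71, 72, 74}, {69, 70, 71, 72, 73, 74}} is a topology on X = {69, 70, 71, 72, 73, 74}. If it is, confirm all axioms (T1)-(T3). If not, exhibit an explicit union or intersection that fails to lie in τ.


τ IS a topology on X.

Axiom (T1): ∅ ∈ τ? Yes; X ∈ τ? Yes.
Axiom (T2/T3): check pairwise unions and intersections of members of τ.
All pairwise intersections and unions checked — each lies in τ. Therefore τ satisfies (T1), (T2), (T3): it IS a topology on X.


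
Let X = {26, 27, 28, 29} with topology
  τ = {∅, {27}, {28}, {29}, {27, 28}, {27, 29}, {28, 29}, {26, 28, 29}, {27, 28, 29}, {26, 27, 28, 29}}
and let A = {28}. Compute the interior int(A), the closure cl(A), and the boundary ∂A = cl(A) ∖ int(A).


int(A) = {28}, cl(A) = {26, 28}, ∂A = {26}.

Closed sets in (X, τ) are complements of opens:
  closed(X, τ) = {∅, {26}, {27}, {26, 27}, {26, 28}, {26, 29}, {26, 27, 28}, {26, 27, 29}, {26, 28, 29}, {26, 27, 28, 29}}.
int(A) = ⋃ {U ∈ τ : U ⊆ A}. Opens contained in A: ∅, {28}.
Taking the union of these: int(A) = {28}.
cl(A) = ⋂ {C closed : A ⊆ C}. Closed sets containing A: {26, 28}, {26, 27, 28}, {26, 28, 29}, {26, 27, 28, 29}.
Intersecting these: cl(A) = {26, 28}.
∂A = cl(A) ∖ int(A) = {26, 28} ∖ {28} = {26}.
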